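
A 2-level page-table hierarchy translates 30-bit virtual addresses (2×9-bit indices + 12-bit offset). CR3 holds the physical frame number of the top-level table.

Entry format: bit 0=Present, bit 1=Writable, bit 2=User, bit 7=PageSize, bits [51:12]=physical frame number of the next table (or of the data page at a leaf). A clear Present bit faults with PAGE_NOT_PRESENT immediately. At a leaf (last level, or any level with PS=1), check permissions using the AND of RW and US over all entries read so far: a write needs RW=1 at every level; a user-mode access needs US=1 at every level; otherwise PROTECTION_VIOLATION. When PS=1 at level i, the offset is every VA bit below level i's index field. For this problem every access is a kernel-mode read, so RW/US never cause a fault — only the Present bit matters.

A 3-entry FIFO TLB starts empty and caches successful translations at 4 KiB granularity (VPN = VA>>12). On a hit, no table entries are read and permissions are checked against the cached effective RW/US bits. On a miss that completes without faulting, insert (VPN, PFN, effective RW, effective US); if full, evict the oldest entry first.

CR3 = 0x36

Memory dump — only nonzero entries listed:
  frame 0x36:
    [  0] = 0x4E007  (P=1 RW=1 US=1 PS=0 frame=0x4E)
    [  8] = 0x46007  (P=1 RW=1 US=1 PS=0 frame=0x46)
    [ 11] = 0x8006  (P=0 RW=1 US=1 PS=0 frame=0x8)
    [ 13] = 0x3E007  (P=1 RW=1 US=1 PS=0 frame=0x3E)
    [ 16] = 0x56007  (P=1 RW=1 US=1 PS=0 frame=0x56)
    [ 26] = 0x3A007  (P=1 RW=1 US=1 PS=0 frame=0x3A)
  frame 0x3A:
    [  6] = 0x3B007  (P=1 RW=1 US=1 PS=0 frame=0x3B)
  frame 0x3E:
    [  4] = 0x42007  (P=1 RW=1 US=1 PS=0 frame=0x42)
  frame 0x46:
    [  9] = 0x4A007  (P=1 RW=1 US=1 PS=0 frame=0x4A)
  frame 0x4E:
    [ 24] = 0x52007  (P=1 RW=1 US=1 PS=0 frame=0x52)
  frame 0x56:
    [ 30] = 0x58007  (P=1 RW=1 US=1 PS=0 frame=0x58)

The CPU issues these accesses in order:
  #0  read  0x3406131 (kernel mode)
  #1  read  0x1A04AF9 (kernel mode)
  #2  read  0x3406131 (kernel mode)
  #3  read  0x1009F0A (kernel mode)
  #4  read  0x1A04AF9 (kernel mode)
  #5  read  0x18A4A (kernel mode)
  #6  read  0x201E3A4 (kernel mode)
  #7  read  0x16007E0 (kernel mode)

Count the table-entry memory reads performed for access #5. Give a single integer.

Trace:
#0 VA=0x3406131 (r,kernel):
  lvl0: tbl 0x36, slot 26 ⇒ 0x3A007 (P1/RW1/US1/PS0)
  lvl1: tbl 0x3A, slot 6 ⇒ 0x3B007 (P1/RW1/US1/PS0)
  → PA=0x3B131  (2 entries read)
#1 VA=0x1A04AF9 (r,kernel):
  lvl0: tbl 0x36, slot 13 ⇒ 0x3E007 (P1/RW1/US1/PS0)
  lvl1: tbl 0x3E, slot 4 ⇒ 0x42007 (P1/RW1/US1/PS0)
  → PA=0x42AF9  (2 entries read)
#2 VA=0x3406131 (r,kernel):
  TLB hit vpn=0x3406 → PA=0x3B131
#3 VA=0x1009F0A (r,kernel):
  lvl0: tbl 0x36, slot 8 ⇒ 0x46007 (P1/RW1/US1/PS0)
  lvl1: tbl 0x46, slot 9 ⇒ 0x4A007 (P1/RW1/US1/PS0)
  → PA=0x4AF0A  (2 entries read)
#4 VA=0x1A04AF9 (r,kernel):
  TLB hit vpn=0x1A04 → PA=0x42AF9
#5 VA=0x18A4A (r,kernel):
  lvl0: tbl 0x36, slot 0 ⇒ 0x4E007 (P1/RW1/US1/PS0)
  lvl1: tbl 0x4E, slot 24 ⇒ 0x52007 (P1/RW1/US1/PS0)
  → PA=0x52A4A  (2 entries read)
#6 VA=0x201E3A4 (r,kernel):
  lvl0: tbl 0x36, slot 16 ⇒ 0x56007 (P1/RW1/US1/PS0)
  lvl1: tbl 0x56, slot 30 ⇒ 0x58007 (P1/RW1/US1/PS0)
  → PA=0x583A4  (2 entries read)
#7 VA=0x16007E0 (r,kernel):
  lvl0: tbl 0x36, slot 11 ⇒ 0x8006 (P0/RW1/US1/PS0)
  → PAGE_NOT_PRESENT  (1 entries read)

Entries read for #5: 2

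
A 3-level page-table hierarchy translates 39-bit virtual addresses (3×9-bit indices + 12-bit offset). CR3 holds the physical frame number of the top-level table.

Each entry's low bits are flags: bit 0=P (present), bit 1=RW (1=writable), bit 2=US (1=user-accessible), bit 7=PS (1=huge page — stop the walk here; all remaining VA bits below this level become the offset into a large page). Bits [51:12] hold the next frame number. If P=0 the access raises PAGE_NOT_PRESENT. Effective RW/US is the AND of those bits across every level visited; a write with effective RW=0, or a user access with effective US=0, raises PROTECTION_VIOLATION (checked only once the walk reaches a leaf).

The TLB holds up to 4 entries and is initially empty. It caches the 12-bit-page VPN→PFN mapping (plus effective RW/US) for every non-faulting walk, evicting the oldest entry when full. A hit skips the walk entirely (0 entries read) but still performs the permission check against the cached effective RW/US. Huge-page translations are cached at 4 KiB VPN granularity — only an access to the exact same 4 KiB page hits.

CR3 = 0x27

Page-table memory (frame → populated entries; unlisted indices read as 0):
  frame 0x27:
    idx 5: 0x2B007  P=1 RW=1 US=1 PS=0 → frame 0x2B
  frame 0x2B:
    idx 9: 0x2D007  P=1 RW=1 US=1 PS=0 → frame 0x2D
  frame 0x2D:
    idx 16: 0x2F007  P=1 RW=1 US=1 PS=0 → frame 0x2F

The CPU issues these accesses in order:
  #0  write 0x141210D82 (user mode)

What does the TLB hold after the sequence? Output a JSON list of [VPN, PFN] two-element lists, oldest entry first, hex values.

Walk each access:
#0 VA=0x141210D82 (w,user):
  lvl0: tbl 0x27, slot 5 ⇒ 0x2B007 (P1/RW1/US1/PS0)
  lvl1: tbl 0x2B, slot 9 ⇒ 0x2D007 (P1/RW1/US1/PS0)
  lvl2: tbl 0x2D, slot 16 ⇒ 0x2F007 (P1/RW1/US1/PS0)
  → PA=0x2FD82  (3 entries read)

TLB: [["0x141210", "0x2F"]]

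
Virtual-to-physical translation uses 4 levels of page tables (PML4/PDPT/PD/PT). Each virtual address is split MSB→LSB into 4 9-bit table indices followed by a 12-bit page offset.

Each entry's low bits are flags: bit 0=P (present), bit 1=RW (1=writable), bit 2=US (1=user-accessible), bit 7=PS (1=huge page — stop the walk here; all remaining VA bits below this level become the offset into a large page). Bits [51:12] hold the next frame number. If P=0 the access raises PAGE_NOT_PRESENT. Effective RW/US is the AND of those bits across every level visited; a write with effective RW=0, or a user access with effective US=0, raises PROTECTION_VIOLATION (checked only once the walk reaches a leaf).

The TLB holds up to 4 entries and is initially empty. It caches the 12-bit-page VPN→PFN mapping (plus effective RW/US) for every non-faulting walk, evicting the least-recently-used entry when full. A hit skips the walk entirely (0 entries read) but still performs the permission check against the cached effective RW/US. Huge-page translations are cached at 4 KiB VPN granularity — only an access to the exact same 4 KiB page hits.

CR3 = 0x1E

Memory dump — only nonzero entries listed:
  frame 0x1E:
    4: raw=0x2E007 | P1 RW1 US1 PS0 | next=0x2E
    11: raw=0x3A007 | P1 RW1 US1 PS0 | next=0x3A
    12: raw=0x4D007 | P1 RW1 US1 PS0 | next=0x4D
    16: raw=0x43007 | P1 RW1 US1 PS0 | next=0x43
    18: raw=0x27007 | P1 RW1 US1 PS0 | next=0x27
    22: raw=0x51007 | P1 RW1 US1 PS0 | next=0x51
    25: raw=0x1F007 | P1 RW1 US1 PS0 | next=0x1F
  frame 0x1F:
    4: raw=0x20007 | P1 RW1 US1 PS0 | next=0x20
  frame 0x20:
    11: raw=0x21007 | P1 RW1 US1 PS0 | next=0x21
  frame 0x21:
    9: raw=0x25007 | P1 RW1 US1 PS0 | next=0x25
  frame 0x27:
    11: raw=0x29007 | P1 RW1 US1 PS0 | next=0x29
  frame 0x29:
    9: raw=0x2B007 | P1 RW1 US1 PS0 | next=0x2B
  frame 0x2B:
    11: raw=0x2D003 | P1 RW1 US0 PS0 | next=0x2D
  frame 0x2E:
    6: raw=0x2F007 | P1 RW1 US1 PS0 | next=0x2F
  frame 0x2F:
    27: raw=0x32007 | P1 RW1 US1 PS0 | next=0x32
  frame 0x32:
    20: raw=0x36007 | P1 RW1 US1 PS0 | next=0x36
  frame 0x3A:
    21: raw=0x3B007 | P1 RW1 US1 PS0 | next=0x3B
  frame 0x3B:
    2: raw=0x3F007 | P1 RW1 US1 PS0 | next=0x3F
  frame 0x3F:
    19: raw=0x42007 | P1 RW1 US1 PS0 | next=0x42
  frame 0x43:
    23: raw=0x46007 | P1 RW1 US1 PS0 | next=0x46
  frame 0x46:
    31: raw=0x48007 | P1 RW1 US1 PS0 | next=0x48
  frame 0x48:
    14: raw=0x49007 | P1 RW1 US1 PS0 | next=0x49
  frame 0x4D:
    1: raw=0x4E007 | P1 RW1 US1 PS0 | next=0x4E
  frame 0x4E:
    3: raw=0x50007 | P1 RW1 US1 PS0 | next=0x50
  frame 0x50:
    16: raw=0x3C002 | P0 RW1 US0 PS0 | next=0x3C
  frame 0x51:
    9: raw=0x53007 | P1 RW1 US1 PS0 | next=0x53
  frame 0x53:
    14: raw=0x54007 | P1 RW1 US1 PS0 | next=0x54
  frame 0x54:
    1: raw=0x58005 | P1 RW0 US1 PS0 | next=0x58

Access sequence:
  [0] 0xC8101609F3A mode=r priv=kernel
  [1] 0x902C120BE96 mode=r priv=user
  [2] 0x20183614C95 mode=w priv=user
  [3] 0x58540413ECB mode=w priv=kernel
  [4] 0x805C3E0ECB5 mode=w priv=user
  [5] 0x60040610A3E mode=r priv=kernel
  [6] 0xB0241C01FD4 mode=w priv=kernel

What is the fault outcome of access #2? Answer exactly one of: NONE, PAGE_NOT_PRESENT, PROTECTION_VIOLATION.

Trace:
#0 VA=0xC8101609F3A (r,kernel):
  [0] read 0x1E idx=25: raw=0x1F007 flags P=1 W=1 U=1 S=0
  [1] read 0x1F idx=4: raw=0x20007 flags P=1 W=1 U=1 S=0
  [2] read 0x20 idx=11: raw=0x21007 flags P=1 W=1 U=1 S=0
  [3] read 0x21 idx=9: raw=0x25007 flags P=1 W=1 U=1 S=0
  ⇒ phys 0x25F3A  [4 reads]
#1 VA=0x902C120BE96 (r,user):
  [0] read 0x1E idx=18: raw=0x27007 flags P=1 W=1 U=1 S=0
  [1] read 0x27 idx=11: raw=0x29007 flags P=1 W=1 U=1 S=0
  [2] read 0x29 idx=9: raw=0x2B007 flags P=1 W=1 U=1 S=0
  [3] read 0x2B idx=11: raw=0x2D003 flags P=1 W=1 U=0 S=0
  → PROTECTION_VIOLATION  (4 entries read)
#2 VA=0x20183614C95 (w,user):
  [0] read 0x1E idx=4: raw=0x2E007 flags P=1 W=1 U=1 S=0
  [1] read 0x2E idx=6: raw=0x2F007 flags P=1 W=1 U=1 S=0
  [2] read 0x2F idx=27: raw=0x32007 flags P=1 W=1 U=1 S=0
  [3] read 0x32 idx=20: raw=0x36007 flags P=1 W=1 U=1 S=0
  ⇒ phys 0x36C95  [4 reads]
#3 VA=0x58540413ECB (w,kernel):
  [0] read 0x1E idx=11: raw=0x3A007 flags P=1 W=1 U=1 S=0
  [1] read 0x3A idx=21: raw=0x3B007 flags P=1 W=1 U=1 S=0
  [2] read 0x3B idx=2: raw=0x3F007 flags P=1 W=1 U=1 S=0
  [3] read 0x3F idx=19: raw=0x42007 flags P=1 W=1 U=1 S=0
  ⇒ phys 0x42ECB  [4 reads]
#4 VA=0x805C3E0ECB5 (w,user):
  [0] read 0x1E idx=16: raw=0x43007 flags P=1 W=1 U=1 S=0
  [1] read 0x43 idx=23: raw=0x46007 flags P=1 W=1 U=1 S=0
  [2] read 0x46 idx=31: raw=0x48007 flags P=1 W=1 U=1 S=0
  [3] read 0x48 idx=14: raw=0x49007 flags P=1 W=1 U=1 S=0
  ⇒ phys 0x49CB5  [4 reads]
#5 VA=0x60040610A3E (r,kernel):
  [0] read 0x1E idx=12: raw=0x4D007 flags P=1 W=1 U=1 S=0
  [1] read 0x4D idx=1: raw=0x4E007 flags P=1 W=1 U=1 S=0
  [2] read 0x4E idx=3: raw=0x50007 flags P=1 W=1 U=1 S=0
  [3] read 0x50 idx=16: raw=0x3C002 flags P=0 W=1 U=0 S=0
  → PAGE_NOT_PRESENT  (4 entries read)
#6 VA=0xB0241C01FD4 (w,kernel):
  [0] read 0x1E idx=22: raw=0x51007 flags P=1 W=1 U=1 S=0
  [1] read 0x51 idx=9: raw=0x53007 flags P=1 W=1 U=1 S=0
  [2] read 0x53 idx=14: raw=0x54007 flags P=1 W=1 U=1 S=0
  [3] read 0x54 idx=1: raw=0x58005 flags P=1 W=0 U=1 S=0
  → PROTECTION_VIOLATION  (4 entries read)

Access #2 fault: NONE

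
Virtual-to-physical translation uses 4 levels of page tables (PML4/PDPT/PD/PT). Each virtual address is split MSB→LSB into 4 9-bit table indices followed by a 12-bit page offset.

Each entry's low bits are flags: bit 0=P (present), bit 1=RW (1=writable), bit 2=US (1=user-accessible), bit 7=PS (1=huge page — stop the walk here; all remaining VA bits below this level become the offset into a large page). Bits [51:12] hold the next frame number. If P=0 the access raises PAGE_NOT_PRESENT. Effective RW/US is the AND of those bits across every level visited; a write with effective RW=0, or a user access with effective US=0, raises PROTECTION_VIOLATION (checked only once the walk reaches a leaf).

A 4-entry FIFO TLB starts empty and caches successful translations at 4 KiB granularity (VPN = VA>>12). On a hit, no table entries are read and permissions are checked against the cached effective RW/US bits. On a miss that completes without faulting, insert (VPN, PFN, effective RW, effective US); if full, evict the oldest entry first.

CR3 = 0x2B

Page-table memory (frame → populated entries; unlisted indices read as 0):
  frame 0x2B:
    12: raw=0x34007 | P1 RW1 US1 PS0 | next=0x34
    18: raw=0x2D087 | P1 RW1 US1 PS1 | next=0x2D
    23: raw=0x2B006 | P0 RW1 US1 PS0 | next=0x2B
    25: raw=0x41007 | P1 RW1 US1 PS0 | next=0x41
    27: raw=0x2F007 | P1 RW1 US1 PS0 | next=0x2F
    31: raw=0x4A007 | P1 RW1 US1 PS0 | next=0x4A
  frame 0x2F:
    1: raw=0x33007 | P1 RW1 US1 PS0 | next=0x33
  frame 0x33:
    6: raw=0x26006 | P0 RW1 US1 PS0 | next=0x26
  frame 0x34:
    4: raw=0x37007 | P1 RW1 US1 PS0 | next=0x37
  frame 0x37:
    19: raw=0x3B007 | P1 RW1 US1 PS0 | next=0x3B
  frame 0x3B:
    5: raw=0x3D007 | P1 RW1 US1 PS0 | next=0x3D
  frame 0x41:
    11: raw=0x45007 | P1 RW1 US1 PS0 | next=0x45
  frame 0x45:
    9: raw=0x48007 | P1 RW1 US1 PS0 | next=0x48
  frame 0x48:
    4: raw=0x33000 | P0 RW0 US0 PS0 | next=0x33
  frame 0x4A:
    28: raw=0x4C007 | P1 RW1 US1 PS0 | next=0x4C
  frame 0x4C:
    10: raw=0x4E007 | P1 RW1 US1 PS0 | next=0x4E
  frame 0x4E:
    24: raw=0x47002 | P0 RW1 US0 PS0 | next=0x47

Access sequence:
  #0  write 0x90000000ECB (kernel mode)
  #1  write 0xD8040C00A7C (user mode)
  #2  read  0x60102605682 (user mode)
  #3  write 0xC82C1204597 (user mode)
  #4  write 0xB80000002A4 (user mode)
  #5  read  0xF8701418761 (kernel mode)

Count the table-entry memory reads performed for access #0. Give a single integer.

Walk each access:
#0 VA=0x90000000ECB (w,kernel):
  L0 @0x2B[18] → 0x2D087  P=1,RW=1,US=1,PS=1
  → PA=0x2DECB (huge @L0)  (1 entries read)
#1 VA=0xD8040C00A7C (w,user):
  L0 @0x2B[27] → 0x2F007  P=1,RW=1,US=1,PS=0
  L1 @0x2F[1] → 0x33007  P=1,RW=1,US=1,PS=0
  L2 @0x33[6] → 0x26006  P=0,RW=1,US=1,PS=0
  → PAGE_NOT_PRESENT  (3 entries read)
#2 VA=0x60102605682 (r,user):
  L0 @0x2B[12] → 0x34007  P=1,RW=1,US=1,PS=0
  L1 @0x34[4] → 0x37007  P=1,RW=1,US=1,PS=0
  L2 @0x37[19] → 0x3B007  P=1,RW=1,US=1,PS=0
  L3 @0x3B[5] → 0x3D007  P=1,RW=1,US=1,PS=0
  → PA=0x3D682  (4 entries read)
#3 VA=0xC82C1204597 (w,user):
  L0 @0x2B[25] → 0x41007  P=1,RW=1,US=1,PS=0
  L1 @0x41[11] → 0x45007  P=1,RW=1,US=1,PS=0
  L2 @0x45[9] → 0x48007  P=1,RW=1,US=1,PS=0
  L3 @0x48[4] → 0x33000  P=0,RW=0,US=0,PS=0
  → PAGE_NOT_PRESENT  (4 entries read)
#4 VA=0xB80000002A4 (w,user):
  L0 @0x2B[23] → 0x2B006  P=0,RW=1,US=1,PS=0
  → PAGE_NOT_PRESENT  (1 entries read)
#5 VA=0xF8701418761 (r,kernel):
  L0 @0x2B[31] → 0x4A007  P=1,RW=1,US=1,PS=0
  L1 @0x4A[28] → 0x4C007  P=1,RW=1,US=1,PS=0
  L2 @0x4C[10] → 0x4E007  P=1,RW=1,US=1,PS=0
  L3 @0x4E[24] → 0x47002  P=0,RW=1,US=0,PS=0
  → PAGE_NOT_PRESENT  (4 entries read)

Entries read for #0: 1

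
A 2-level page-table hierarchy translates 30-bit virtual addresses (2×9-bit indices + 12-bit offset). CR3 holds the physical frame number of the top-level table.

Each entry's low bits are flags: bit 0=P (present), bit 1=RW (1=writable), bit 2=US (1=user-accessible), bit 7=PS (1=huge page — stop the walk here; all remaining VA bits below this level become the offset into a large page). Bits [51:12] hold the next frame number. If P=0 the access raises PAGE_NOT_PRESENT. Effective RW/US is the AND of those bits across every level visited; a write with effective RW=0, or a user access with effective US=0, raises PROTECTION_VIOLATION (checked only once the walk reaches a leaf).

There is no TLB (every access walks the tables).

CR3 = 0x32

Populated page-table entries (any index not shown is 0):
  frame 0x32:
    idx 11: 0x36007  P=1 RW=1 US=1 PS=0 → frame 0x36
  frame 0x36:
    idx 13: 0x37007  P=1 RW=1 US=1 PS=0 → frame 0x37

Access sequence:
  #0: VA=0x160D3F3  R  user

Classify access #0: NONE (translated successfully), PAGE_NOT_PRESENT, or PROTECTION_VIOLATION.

Walk each access:
#0 VA=0x160D3F3 (r,user):
  lvl0: tbl 0x32, slot 11 ⇒ 0x36007 (P1/RW1/US1/PS0)
  lvl1: tbl 0x36, slot 13 ⇒ 0x37007 (P1/RW1/US1/PS0)
  ✓ 0x373F3  — 2 lookups

Access #0 fault: NONE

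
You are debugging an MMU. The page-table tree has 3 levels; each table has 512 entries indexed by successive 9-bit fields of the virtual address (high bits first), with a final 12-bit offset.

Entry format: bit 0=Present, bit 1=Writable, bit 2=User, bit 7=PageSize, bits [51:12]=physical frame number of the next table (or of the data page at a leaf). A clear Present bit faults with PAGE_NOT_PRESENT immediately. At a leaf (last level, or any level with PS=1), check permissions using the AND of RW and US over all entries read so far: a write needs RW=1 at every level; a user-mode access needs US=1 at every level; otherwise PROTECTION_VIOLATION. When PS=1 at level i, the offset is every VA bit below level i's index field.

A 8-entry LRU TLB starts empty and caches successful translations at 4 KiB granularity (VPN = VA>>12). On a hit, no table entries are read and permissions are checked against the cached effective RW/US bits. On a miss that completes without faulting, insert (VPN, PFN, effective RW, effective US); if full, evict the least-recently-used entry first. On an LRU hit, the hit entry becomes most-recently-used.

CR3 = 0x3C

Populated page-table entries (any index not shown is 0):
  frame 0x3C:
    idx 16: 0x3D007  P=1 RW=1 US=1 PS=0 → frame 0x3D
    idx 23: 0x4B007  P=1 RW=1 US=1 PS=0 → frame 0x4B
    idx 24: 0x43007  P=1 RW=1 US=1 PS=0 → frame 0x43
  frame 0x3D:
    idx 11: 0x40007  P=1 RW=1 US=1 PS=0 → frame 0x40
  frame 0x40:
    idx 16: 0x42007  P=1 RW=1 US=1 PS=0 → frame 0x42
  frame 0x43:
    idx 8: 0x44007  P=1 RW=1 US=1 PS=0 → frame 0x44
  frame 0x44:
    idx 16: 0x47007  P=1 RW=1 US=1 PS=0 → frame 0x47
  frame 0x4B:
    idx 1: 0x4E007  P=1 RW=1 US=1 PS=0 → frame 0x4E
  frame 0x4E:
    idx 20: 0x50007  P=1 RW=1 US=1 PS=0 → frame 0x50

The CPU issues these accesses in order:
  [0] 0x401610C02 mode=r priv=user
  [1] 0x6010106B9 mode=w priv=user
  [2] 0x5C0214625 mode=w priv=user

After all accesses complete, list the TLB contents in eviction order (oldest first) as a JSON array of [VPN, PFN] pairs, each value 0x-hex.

Walk each access:
#0 VA=0x401610C02 (r,user):
  L0: frame=0x3C idx=16 entry=0x3D007 [P=1 RW=1 US=1 PS=0]
  L1: frame=0x3D idx=11 entry=0x40007 [P=1 RW=1 US=1 PS=0]
  L2: frame=0x40 idx=16 entry=0x42007 [P=1 RW=1 US=1 PS=0]
  ✓ 0x42C02  — 3 lookups
#1 VA=0x6010106B9 (w,user):
  L0: frame=0x3C idx=24 entry=0x43007 [P=1 RW=1 US=1 PS=0]
  L1: frame=0x43 idx=8 entry=0x44007 [P=1 RW=1 US=1 PS=0]
  L2: frame=0x44 idx=16 entry=0x47007 [P=1 RW=1 US=1 PS=0]
  ✓ 0x476B9  — 3 lookups
#2 VA=0x5C0214625 (w,user):
  L0: frame=0x3C idx=23 entry=0x4B007 [P=1 RW=1 US=1 PS=0]
  L1: frame=0x4B idx=1 entry=0x4E007 [P=1 RW=1 US=1 PS=0]
  L2: frame=0x4E idx=20 entry=0x50007 [P=1 RW=1 US=1 PS=0]
  ✓ 0x50625  — 3 lookups

TLB: [["0x401610", "0x42"], ["0x601010", "0x47"], ["0x5C0214", "0x50"]]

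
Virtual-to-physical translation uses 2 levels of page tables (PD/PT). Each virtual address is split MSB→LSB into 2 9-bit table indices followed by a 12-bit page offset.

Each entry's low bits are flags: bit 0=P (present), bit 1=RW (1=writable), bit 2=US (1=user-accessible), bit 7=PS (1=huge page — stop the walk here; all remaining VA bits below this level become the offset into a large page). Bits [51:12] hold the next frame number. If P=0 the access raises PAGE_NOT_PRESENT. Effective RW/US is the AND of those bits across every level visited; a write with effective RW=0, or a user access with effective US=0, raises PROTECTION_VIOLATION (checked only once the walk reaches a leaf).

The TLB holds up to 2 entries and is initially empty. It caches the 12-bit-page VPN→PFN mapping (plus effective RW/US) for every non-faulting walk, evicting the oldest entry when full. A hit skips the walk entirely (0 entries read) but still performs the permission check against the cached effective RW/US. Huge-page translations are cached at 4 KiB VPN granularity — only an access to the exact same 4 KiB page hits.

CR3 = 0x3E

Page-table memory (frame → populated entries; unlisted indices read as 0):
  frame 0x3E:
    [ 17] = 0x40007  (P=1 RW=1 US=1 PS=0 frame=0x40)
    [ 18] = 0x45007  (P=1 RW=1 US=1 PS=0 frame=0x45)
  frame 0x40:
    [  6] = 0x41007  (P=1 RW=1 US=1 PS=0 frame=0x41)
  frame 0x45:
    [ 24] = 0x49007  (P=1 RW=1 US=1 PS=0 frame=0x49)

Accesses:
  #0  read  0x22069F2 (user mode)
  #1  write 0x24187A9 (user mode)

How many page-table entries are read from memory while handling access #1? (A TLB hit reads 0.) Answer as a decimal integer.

Trace:
#0 VA=0x22069F2 (r,user):
  L0: frame=0x3E idx=17 entry=0x40007 [P=1 RW=1 US=1 PS=0]
  L1: frame=0x40 idx=6 entry=0x41007 [P=1 RW=1 US=1 PS=0]
  → PA=0x419F2  (2 entries read)
#1 VA=0x24187A9 (w,user):
  L0: frame=0x3E idx=18 entry=0x45007 [P=1 RW=1 US=1 PS=0]
  L1: frame=0x45 idx=24 entry=0x49007 [P=1 RW=1 US=1 PS=0]
  → PA=0x497A9  (2 entries read)

Entries read for #1: 2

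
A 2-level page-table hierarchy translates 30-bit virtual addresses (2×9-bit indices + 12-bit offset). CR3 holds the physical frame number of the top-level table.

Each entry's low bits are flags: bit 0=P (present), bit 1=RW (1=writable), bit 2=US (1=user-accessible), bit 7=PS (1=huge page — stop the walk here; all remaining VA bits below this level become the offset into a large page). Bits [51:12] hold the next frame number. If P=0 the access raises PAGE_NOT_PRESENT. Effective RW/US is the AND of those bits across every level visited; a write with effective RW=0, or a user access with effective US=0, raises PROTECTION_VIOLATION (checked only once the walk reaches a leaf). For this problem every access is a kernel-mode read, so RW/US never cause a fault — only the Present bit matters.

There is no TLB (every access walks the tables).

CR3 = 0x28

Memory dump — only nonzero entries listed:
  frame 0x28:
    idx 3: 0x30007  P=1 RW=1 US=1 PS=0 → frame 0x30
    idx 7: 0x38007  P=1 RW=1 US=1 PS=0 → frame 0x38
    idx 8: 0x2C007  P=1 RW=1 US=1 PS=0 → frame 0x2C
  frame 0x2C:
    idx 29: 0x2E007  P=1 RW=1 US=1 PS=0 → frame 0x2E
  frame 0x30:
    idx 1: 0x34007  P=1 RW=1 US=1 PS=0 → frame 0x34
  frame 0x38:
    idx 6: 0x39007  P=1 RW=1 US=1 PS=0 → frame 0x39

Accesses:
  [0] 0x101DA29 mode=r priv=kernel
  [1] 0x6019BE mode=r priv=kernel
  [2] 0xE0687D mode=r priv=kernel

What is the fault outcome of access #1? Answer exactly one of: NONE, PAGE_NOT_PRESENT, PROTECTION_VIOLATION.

Walk each access:
#0 VA=0x101DA29 (r,kernel):
  lvl0: tbl 0x28, slot 8 ⇒ 0x2C007 (P1/RW1/US1/PS0)
  lvl1: tbl 0x2C, slot 29 ⇒ 0x2E007 (P1/RW1/US1/PS0)
  ✓ 0x2EA29  — 2 lookups
#1 VA=0x6019BE (r,kernel):
  lvl0: tbl 0x28, slot 3 ⇒ 0x30007 (P1/RW1/US1/PS0)
  lvl1: tbl 0x30, slot 1 ⇒ 0x34007 (P1/RW1/US1/PS0)
  ✓ 0x349BE  — 2 lookups
#2 VA=0xE0687D (r,kernel):
  lvl0: tbl 0x28, slot 7 ⇒ 0x38007 (P1/RW1/US1/PS0)
  lvl1: tbl 0x38, slot 6 ⇒ 0x39007 (P1/RW1/US1/PS0)
  ✓ 0x3987D  — 2 lookups

Access #1 fault: NONE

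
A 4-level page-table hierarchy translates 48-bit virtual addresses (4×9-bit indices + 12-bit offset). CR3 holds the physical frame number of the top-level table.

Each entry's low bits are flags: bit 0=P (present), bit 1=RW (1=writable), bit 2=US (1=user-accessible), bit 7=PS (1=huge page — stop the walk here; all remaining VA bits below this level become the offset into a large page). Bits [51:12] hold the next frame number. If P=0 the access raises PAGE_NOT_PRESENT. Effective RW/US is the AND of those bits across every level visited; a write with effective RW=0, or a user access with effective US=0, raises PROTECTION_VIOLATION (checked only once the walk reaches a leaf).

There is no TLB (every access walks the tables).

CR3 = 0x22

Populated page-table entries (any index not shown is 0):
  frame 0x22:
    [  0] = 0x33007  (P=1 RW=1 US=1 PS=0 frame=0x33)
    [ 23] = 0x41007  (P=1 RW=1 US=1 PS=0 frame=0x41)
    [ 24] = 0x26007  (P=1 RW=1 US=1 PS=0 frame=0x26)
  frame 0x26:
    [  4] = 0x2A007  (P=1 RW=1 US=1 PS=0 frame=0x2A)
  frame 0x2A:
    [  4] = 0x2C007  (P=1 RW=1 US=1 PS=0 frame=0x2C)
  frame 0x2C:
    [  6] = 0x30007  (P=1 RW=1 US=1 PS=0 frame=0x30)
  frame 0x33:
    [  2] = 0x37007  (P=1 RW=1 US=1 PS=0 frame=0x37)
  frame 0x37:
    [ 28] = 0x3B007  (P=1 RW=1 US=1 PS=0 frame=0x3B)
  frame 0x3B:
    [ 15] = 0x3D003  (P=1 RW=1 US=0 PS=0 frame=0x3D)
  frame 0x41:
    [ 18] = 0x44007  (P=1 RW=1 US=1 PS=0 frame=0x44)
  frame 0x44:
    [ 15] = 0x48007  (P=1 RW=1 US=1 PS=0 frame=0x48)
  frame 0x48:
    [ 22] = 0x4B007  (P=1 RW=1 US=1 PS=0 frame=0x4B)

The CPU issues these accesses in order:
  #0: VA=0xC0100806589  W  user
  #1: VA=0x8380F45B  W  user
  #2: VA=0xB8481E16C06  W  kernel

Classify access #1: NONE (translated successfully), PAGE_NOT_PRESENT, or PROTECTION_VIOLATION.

Walk each access:
#0 VA=0xC0100806589 (w,user):
  [0] read 0x22 idx=24: raw=0x26007 flags P=1 W=1 U=1 S=0
  [1] read 0x26 idx=4: raw=0x2A007 flags P=1 W=1 U=1 S=0
  [2] read 0x2A idx=4: raw=0x2C007 flags P=1 W=1 U=1 S=0
  [3] read 0x2C idx=6: raw=0x30007 flags P=1 W=1 U=1 S=0
  ✓ 0x30589  — 4 lookups
#1 VA=0x8380F45B (w,user):
  [0] read 0x22 idx=0: raw=0x33007 flags P=1 W=1 U=1 S=0
  [1] read 0x33 idx=2: raw=0x37007 flags P=1 W=1 U=1 S=0
  [2] read 0x37 idx=28: raw=0x3B007 flags P=1 W=1 U=1 S=0
  [3] read 0x3B idx=15: raw=0x3D003 flags P=1 W=1 U=0 S=0
  ✗ PROTECTION_VIOLATION  [4 reads]
#2 VA=0xB8481E16C06 (w,kernel):
  [0] read 0x22 idx=23: raw=0x41007 flags P=1 W=1 U=1 S=0
  [1] read 0x41 idx=18: raw=0x44007 flags P=1 W=1 U=1 S=0
  [2] read 0x44 idx=15: raw=0x48007 flags P=1 W=1 U=1 S=0
  [3] read 0x48 idx=22: raw=0x4B007 flags P=1 W=1 U=1 S=0
  ✓ 0x4BC06  — 4 lookups

Access #1 fault: PROTECTION_VIOLATION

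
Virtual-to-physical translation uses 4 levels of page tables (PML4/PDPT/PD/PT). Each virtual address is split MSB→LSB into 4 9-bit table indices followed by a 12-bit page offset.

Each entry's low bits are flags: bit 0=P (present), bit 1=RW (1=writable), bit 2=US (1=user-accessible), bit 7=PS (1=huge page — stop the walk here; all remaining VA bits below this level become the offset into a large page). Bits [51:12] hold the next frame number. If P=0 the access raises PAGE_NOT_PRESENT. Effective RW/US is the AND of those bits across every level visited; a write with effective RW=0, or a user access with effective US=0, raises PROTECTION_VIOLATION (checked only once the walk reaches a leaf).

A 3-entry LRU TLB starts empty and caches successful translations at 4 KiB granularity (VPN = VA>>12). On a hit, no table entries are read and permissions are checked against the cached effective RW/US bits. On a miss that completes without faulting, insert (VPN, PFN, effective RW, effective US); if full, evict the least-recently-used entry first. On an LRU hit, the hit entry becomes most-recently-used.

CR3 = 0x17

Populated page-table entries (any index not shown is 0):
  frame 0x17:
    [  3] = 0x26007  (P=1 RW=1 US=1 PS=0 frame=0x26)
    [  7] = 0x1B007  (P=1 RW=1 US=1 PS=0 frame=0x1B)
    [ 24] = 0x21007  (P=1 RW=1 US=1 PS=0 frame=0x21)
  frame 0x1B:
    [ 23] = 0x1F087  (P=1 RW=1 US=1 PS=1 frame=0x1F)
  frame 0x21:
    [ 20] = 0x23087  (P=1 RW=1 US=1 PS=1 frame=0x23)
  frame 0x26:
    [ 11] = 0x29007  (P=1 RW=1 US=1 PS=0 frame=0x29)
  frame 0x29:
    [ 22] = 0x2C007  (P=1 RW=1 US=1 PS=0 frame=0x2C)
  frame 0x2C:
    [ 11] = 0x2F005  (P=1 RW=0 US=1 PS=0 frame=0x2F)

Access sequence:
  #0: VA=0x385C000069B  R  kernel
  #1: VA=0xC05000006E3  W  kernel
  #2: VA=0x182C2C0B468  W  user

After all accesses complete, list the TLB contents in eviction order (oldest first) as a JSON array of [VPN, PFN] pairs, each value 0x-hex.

Per-access translation:
#0 VA=0x385C000069B (r,kernel):
  lvl0: tbl 0x17, slot 7 ⇒ 0x1B007 (P1/RW1/US1/PS0)
  lvl1: tbl 0x1B, slot 23 ⇒ 0x1F087 (P1/RW1/US1/PS1)
  → PA=0x1F69B (huge @L1)  (2 entries read)
#1 VA=0xC05000006E3 (w,kernel):
  lvl0: tbl 0x17, slot 24 ⇒ 0x21007 (P1/RW1/US1/PS0)
  lvl1: tbl 0x21, slot 20 ⇒ 0x23087 (P1/RW1/US1/PS1)
  → PA=0x236E3 (huge @L1)  (2 entries read)
#2 VA=0x182C2C0B468 (w,user):
  lvl0: tbl 0x17, slot 3 ⇒ 0x26007 (P1/RW1/US1/PS0)
  lvl1: tbl 0x26, slot 11 ⇒ 0x29007 (P1/RW1/US1/PS0)
  lvl2: tbl 0x29, slot 22 ⇒ 0x2C007 (P1/RW1/US1/PS0)
  lvl3: tbl 0x2C, slot 11 ⇒ 0x2F005 (P1/RW0/US1/PS0)
  → PROTECTION_VIOLATION  (4 entries read)

TLB: [["0x385C0000", "0x1F"], ["0xC0500000", "0x23"]]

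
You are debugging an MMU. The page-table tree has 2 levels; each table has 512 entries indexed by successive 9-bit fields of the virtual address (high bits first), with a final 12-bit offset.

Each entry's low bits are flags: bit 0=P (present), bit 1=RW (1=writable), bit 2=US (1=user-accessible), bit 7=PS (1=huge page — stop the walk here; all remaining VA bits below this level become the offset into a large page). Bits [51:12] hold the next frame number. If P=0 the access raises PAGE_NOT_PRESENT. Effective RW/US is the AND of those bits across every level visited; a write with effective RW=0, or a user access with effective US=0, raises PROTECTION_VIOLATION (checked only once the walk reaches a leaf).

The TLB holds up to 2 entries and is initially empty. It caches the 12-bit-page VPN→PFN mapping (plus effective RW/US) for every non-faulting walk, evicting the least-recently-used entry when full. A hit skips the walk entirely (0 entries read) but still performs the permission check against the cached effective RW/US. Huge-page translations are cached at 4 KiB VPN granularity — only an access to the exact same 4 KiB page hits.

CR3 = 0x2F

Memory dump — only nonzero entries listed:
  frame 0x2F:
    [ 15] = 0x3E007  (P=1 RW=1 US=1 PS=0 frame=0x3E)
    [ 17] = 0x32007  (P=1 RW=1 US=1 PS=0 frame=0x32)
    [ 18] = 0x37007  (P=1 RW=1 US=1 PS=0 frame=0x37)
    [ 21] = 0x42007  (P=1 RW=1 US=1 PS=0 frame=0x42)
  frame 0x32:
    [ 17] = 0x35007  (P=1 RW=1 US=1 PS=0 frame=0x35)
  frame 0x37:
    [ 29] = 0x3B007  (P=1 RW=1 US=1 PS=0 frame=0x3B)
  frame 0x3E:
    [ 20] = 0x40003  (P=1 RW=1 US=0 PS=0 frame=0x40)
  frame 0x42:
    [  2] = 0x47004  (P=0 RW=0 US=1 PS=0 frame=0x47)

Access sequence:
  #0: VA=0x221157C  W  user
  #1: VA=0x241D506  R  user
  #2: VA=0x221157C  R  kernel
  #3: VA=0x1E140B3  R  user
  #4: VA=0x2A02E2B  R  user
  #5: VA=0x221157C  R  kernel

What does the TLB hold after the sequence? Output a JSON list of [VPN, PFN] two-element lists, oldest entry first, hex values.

Trace:
#0 VA=0x221157C (w,user):
  L0: frame=0x2F idx=17 entry=0x32007 [P=1 RW=1 US=1 PS=0]
  L1: frame=0x32 idx=17 entry=0x35007 [P=1 RW=1 US=1 PS=0]
  → PA=0x3557C  (2 entries read)
#1 VA=0x241D506 (r,user):
  L0: frame=0x2F idx=18 entry=0x37007 [P=1 RW=1 US=1 PS=0]
  L1: frame=0x37 idx=29 entry=0x3B007 [P=1 RW=1 US=1 PS=0]
  → PA=0x3B506  (2 entries read)
#2 VA=0x221157C (r,kernel):
  TLB hit vpn=0x2211 → PA=0x3557C
#3 VA=0x1E140B3 (r,user):
  L0: frame=0x2F idx=15 entry=0x3E007 [P=1 RW=1 US=1 PS=0]
  L1: frame=0x3E idx=20 entry=0x40003 [P=1 RW=1 US=0 PS=0]
  ⇒ fault: PROTECTION_VIOLATION  — 2 lookups
#4 VA=0x2A02E2B (r,user):
  L0: frame=0x2F idx=21 entry=0x42007 [P=1 RW=1 US=1 PS=0]
  L1: frame=0x42 idx=2 entry=0x47004 [P=0 RW=0 US=1 PS=0]
  ⇒ fault: PAGE_NOT_PRESENT  — 2 lookups
#5 VA=0x221157C (r,kernel):
  TLB hit vpn=0x2211 → PA=0x3557C

TLB: [["0x241D", "0x3B"], ["0x2211", "0x35"]]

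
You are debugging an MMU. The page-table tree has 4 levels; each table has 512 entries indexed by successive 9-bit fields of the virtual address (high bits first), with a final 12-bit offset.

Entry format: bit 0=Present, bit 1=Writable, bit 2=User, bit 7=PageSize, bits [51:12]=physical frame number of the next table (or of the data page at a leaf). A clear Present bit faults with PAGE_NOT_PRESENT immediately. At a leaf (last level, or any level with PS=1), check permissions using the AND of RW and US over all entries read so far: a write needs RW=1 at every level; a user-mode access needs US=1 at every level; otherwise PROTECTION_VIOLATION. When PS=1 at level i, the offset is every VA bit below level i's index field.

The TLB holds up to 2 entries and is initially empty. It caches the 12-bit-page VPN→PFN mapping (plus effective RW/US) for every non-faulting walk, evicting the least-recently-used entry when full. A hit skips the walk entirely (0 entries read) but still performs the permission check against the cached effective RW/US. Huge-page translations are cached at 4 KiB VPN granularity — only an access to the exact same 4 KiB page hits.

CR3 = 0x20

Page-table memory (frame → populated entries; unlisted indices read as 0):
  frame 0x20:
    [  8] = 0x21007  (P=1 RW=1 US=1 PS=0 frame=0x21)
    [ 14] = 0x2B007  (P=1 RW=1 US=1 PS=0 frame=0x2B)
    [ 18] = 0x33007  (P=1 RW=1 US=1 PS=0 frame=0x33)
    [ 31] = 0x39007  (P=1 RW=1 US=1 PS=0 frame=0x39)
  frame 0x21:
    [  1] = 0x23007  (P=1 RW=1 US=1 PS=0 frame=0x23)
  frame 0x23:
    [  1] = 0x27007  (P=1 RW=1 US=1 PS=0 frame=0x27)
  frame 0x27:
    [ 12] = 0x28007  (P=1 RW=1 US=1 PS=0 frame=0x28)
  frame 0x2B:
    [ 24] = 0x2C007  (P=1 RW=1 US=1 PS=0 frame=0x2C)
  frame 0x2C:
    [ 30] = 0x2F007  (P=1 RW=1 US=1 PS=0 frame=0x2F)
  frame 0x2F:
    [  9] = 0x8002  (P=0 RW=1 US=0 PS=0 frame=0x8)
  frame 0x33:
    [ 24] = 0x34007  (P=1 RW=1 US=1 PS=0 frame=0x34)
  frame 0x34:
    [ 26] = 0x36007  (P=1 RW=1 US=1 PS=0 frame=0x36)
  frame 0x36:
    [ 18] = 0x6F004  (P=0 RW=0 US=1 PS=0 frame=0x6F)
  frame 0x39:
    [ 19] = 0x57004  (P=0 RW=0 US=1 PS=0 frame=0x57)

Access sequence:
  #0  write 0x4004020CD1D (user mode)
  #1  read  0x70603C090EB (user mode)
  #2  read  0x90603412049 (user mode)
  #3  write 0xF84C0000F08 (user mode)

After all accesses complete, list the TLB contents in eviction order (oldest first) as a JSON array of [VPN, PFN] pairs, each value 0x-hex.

Trace:
#0 VA=0x4004020CD1D (w,user):
  L0: frame=0x20 idx=8 entry=0x21007 [P=1 RW=1 US=1 PS=0]
  L1: frame=0x21 idx=1 entry=0x23007 [P=1 RW=1 US=1 PS=0]
  L2: frame=0x23 idx=1 entry=0x27007 [P=1 RW=1 US=1 PS=0]
  L3: frame=0x27 idx=12 entry=0x28007 [P=1 RW=1 US=1 PS=0]
  → PA=0x28D1D  (4 entries read)
#1 VA=0x70603C090EB (r,user):
  L0: frame=0x20 idx=14 entry=0x2B007 [P=1 RW=1 US=1 PS=0]
  L1: frame=0x2B idx=24 entry=0x2C007 [P=1 RW=1 US=1 PS=0]
  L2: frame=0x2C idx=30 entry=0x2F007 [P=1 RW=1 US=1 PS=0]
  L3: frame=0x2F idx=9 entry=0x8002 [P=0 RW=1 US=0 PS=0]
  ⇒ fault: PAGE_NOT_PRESENT  — 4 lookups
#2 VA=0x90603412049 (r,user):
  L0: frame=0x20 idx=18 entry=0x33007 [P=1 RW=1 US=1 PS=0]
  L1: frame=0x33 idx=24 entry=0x34007 [P=1 RW=1 US=1 PS=0]
  L2: frame=0x34 idx=26 entry=0x36007 [P=1 RW=1 US=1 PS=0]
  L3: frame=0x36 idx=18 entry=0x6F004 [P=0 RW=0 US=1 PS=0]
  ⇒ fault: PAGE_NOT_PRESENT  — 4 lookups
#3 VA=0xF84C0000F08 (w,user):
  L0: frame=0x20 idx=31 entry=0x39007 [P=1 RW=1 US=1 PS=0]
  L1: frame=0x39 idx=19 entry=0x57004 [P=0 RW=0 US=1 PS=0]
  ⇒ fault: PAGE_NOT_PRESENT  — 2 lookups

TLB: [["0x4004020C", "0x28"]]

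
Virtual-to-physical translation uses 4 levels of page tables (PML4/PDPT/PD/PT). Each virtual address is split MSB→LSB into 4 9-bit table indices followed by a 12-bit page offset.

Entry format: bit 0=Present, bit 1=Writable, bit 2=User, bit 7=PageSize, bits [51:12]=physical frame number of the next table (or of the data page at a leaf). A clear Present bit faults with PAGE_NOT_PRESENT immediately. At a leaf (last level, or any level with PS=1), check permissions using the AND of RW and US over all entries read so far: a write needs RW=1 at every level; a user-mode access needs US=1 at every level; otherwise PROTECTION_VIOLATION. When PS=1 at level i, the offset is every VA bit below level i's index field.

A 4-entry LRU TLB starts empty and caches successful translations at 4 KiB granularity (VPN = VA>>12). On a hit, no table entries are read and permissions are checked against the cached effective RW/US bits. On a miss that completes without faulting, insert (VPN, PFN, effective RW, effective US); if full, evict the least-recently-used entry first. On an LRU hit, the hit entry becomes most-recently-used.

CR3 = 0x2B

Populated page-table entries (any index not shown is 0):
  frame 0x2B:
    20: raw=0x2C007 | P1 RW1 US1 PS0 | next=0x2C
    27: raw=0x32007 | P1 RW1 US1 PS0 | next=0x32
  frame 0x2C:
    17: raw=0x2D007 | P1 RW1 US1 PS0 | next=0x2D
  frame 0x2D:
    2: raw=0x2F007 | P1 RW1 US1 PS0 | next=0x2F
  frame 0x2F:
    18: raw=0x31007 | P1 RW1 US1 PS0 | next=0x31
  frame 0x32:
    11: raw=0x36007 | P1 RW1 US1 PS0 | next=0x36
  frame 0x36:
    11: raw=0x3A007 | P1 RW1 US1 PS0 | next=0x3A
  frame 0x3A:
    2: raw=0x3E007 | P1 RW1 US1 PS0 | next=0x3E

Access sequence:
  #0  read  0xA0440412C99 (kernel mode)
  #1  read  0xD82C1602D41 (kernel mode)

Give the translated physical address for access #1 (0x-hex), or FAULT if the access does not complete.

Walk each access:
#0 VA=0xA0440412C99 (r,kernel):
  [0] read 0x2B idx=20: raw=0x2C007 flags P=1 W=1 U=1 S=0
  [1] read 0x2C idx=17: raw=0x2D007 flags P=1 W=1 U=1 S=0
  [2] read 0x2D idx=2: raw=0x2F007 flags P=1 W=1 U=1 S=0
  [3] read 0x2F idx=18: raw=0x31007 flags P=1 W=1 U=1 S=0
  → PA=0x31C99  (4 entries read)
#1 VA=0xD82C1602D41 (r,kernel):
  [0] read 0x2B idx=27: raw=0x32007 flags P=1 W=1 U=1 S=0
  [1] read 0x32 idx=11: raw=0x36007 flags P=1 W=1 U=1 S=0
  [2] read 0x36 idx=11: raw=0x3A007 flags P=1 W=1 U=1 S=0
  [3] read 0x3A idx=2: raw=0x3E007 flags P=1 W=1 U=1 S=0
  → PA=0x3ED41  (4 entries read)

Access #1 PA: 0x3ED41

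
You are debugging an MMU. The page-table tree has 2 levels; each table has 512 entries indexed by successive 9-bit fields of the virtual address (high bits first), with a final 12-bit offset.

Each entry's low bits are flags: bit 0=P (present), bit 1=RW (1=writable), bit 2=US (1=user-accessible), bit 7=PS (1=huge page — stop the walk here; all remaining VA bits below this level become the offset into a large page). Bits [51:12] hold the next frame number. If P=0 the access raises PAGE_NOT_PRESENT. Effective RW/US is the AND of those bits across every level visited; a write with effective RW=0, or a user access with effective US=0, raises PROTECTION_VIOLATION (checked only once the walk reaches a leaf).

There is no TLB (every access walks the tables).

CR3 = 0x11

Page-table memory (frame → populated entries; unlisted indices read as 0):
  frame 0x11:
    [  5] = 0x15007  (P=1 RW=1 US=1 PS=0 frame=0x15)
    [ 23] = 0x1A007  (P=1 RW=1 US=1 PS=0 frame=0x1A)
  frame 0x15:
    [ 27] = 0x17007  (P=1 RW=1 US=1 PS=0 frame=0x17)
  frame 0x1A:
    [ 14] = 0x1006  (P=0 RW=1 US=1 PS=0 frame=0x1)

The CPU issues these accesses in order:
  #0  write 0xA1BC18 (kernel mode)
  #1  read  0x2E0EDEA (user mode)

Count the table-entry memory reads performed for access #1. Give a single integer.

Trace:
#0 VA=0xA1BC18 (w,kernel):
  L0: frame=0x11 idx=5 entry=0x15007 [P=1 RW=1 US=1 PS=0]
  L1: frame=0x15 idx=27 entry=0x17007 [P=1 RW=1 US=1 PS=0]
  → PA=0x17C18  (2 entries read)
#1 VA=0x2E0EDEA (r,user):
  L0: frame=0x11 idx=23 entry=0x1A007 [P=1 RW=1 US=1 PS=0]
  L1: frame=0x1A idx=14 entry=0x1006 [P=0 RW=1 US=1 PS=0]
  ⇒ fault: PAGE_NOT_PRESENT  — 2 lookups

Entries read for #1: 2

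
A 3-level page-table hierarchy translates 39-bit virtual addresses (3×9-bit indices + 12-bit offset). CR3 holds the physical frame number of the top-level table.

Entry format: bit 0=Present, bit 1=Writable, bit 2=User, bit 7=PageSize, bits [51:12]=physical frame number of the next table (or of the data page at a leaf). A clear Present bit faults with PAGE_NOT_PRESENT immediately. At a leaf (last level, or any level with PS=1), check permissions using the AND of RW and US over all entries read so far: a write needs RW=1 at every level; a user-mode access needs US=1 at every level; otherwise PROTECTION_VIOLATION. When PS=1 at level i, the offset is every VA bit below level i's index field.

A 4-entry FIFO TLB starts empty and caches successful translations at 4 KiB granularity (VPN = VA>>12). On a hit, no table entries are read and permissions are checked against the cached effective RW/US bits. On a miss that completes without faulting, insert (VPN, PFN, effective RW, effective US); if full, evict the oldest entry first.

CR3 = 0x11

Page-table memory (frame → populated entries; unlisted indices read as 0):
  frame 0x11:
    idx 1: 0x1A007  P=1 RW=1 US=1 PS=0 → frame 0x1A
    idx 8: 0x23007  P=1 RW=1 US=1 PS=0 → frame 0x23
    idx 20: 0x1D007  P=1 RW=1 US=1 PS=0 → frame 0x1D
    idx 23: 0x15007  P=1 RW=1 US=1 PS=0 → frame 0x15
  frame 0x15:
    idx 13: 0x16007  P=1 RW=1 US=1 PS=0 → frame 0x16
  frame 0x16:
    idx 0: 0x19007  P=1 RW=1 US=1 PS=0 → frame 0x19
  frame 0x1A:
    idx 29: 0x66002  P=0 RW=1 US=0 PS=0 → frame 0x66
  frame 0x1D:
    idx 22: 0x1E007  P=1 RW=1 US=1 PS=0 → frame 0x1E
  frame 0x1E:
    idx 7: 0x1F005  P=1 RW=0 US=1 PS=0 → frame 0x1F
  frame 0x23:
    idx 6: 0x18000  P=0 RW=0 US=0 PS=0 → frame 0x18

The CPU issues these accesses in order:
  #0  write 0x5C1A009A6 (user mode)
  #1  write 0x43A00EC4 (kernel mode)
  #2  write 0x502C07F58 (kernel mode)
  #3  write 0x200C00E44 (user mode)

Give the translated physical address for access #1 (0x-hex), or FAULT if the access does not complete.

Trace:
#0 VA=0x5C1A009A6 (w,user):
  L0: frame=0x11 idx=23 entry=0x15007 [P=1 RW=1 US=1 PS=0]
  L1: frame=0x15 idx=13 entry=0x16007 [P=1 RW=1 US=1 PS=0]
  L2: frame=0x16 idx=0 entry=0x19007 [P=1 RW=1 US=1 PS=0]
  → PA=0x199A6  (3 entries read)
#1 VA=0x43A00EC4 (w,kernel):
  L0: frame=0x11 idx=1 entry=0x1A007 [P=1 RW=1 US=1 PS=0]
  L1: frame=0x1A idx=29 entry=0x66002 [P=0 RW=1 US=0 PS=0]
  ⇒ fault: PAGE_NOT_PRESENT  — 2 lookups
#2 VA=0x502C07F58 (w,kernel):
  L0: frame=0x11 idx=20 entry=0x1D007 [P=1 RW=1 US=1 PS=0]
  L1: frame=0x1D idx=22 entry=0x1E007 [P=1 RW=1 US=1 PS=0]
  L2: frame=0x1E idx=7 entry=0x1F005 [P=1 RW=0 US=1 PS=0]
  ⇒ fault: PROTECTION_VIOLATION  — 3 lookups
#3 VA=0x200C00E44 (w,user):
  L0: frame=0x11 idx=8 entry=0x23007 [P=1 RW=1 US=1 PS=0]
  L1: frame=0x23 idx=6 entry=0x18000 [P=0 RW=0 US=0 PS=0]
  ⇒ fault: PAGE_NOT_PRESENT  — 2 lookups

Access #1 PA: FAULT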